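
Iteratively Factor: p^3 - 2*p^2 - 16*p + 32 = (p - 2)*(p^2 - 16) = (p - 2)*(p + 4)*(p - 4)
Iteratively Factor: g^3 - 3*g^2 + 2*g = (g - 2)*(g^2 - g) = (g - 2)*(g - 1)*(g)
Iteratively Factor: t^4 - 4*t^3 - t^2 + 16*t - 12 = (t - 1)*(t^3 - 3*t^2 - 4*t + 12) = (t - 3)*(t - 1)*(t^2 - 4) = (t - 3)*(t - 1)*(t + 2)*(t - 2)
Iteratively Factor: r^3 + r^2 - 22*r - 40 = (r + 4)*(r^2 - 3*r - 10) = (r + 2)*(r + 4)*(r - 5)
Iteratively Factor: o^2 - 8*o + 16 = (o - 4)*(o - 4)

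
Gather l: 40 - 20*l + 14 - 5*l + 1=55 - 25*l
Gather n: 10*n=10*n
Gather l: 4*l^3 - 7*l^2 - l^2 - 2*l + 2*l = 4*l^3 - 8*l^2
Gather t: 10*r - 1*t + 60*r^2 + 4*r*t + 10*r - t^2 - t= 60*r^2 + 20*r - t^2 + t*(4*r - 2)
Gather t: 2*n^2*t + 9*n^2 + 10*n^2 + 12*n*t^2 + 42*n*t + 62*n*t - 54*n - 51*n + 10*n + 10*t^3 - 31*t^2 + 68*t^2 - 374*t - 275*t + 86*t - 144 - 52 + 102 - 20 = 19*n^2 - 95*n + 10*t^3 + t^2*(12*n + 37) + t*(2*n^2 + 104*n - 563) - 114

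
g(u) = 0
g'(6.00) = 0.00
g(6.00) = 0.00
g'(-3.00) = 0.00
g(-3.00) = 0.00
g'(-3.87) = 0.00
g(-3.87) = 0.00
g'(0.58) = 0.00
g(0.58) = 0.00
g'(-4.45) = 0.00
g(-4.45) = 0.00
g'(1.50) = 0.00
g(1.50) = 0.00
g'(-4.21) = 0.00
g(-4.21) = 0.00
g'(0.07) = 0.00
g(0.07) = 0.00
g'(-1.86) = 0.00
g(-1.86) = 0.00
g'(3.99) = 0.00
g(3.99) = 0.00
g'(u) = 0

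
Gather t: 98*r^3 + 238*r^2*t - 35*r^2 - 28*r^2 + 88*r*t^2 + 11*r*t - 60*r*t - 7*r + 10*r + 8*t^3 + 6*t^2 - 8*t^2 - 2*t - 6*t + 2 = 98*r^3 - 63*r^2 + 3*r + 8*t^3 + t^2*(88*r - 2) + t*(238*r^2 - 49*r - 8) + 2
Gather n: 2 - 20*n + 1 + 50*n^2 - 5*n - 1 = 50*n^2 - 25*n + 2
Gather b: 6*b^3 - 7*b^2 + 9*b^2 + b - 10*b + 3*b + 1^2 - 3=6*b^3 + 2*b^2 - 6*b - 2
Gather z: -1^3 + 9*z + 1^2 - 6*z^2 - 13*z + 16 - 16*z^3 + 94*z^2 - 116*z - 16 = -16*z^3 + 88*z^2 - 120*z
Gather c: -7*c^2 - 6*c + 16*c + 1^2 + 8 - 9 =-7*c^2 + 10*c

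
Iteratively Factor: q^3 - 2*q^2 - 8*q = (q)*(q^2 - 2*q - 8) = q*(q - 4)*(q + 2)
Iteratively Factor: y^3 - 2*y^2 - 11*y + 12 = (y + 3)*(y^2 - 5*y + 4) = (y - 4)*(y + 3)*(y - 1)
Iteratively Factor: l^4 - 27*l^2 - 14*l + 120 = (l + 4)*(l^3 - 4*l^2 - 11*l + 30) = (l + 3)*(l + 4)*(l^2 - 7*l + 10) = (l - 2)*(l + 3)*(l + 4)*(l - 5)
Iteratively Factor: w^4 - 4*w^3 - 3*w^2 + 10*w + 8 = (w - 4)*(w^3 - 3*w - 2) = (w - 4)*(w - 2)*(w^2 + 2*w + 1) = (w - 4)*(w - 2)*(w + 1)*(w + 1)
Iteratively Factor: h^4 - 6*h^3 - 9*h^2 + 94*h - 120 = (h - 2)*(h^3 - 4*h^2 - 17*h + 60) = (h - 3)*(h - 2)*(h^2 - h - 20) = (h - 5)*(h - 3)*(h - 2)*(h + 4)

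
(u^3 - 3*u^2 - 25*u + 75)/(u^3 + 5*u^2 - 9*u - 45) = (u - 5)/(u + 3)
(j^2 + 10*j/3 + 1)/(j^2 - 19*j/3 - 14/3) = (3*j^2 + 10*j + 3)/(3*j^2 - 19*j - 14)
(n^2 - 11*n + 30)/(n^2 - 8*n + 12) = (n - 5)/(n - 2)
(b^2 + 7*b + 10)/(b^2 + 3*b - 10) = (b + 2)/(b - 2)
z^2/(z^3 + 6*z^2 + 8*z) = z/(z^2 + 6*z + 8)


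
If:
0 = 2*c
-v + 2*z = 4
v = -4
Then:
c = 0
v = -4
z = 0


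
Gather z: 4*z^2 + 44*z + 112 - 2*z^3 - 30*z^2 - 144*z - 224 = -2*z^3 - 26*z^2 - 100*z - 112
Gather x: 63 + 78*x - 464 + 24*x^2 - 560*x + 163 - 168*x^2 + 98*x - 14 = -144*x^2 - 384*x - 252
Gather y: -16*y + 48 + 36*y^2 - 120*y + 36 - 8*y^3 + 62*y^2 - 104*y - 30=-8*y^3 + 98*y^2 - 240*y + 54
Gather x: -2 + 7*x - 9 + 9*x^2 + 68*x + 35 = 9*x^2 + 75*x + 24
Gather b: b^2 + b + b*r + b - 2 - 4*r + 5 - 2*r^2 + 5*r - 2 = b^2 + b*(r + 2) - 2*r^2 + r + 1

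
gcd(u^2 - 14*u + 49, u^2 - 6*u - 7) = u - 7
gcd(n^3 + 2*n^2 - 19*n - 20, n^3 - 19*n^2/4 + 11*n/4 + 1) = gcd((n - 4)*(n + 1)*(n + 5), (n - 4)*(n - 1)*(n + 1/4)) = n - 4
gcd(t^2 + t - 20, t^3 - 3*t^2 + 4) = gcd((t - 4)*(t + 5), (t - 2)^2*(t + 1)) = 1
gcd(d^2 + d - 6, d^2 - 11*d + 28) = 1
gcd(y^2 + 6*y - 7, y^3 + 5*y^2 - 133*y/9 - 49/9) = y + 7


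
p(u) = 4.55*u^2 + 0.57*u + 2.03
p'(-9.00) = -81.33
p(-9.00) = 365.45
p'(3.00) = 27.87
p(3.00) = 44.69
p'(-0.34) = -2.52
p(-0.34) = 2.36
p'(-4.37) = -39.20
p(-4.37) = 86.43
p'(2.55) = 23.78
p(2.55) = 33.07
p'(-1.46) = -12.72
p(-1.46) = 10.90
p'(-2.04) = -17.99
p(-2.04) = 19.80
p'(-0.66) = -5.44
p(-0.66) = 3.64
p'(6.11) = 56.17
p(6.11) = 175.37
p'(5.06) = 46.62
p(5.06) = 121.41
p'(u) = 9.1*u + 0.57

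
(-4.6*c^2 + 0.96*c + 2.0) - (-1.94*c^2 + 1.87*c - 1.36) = -2.66*c^2 - 0.91*c + 3.36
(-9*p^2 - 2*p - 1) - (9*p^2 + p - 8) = -18*p^2 - 3*p + 7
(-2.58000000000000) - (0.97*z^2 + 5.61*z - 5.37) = -0.97*z^2 - 5.61*z + 2.79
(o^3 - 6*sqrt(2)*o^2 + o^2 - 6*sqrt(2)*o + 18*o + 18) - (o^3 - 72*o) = -6*sqrt(2)*o^2 + o^2 - 6*sqrt(2)*o + 90*o + 18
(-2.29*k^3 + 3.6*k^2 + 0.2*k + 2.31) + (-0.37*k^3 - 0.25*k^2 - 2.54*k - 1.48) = -2.66*k^3 + 3.35*k^2 - 2.34*k + 0.83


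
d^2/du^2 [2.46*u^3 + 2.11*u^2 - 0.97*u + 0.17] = 14.76*u + 4.22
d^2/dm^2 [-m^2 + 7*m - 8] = -2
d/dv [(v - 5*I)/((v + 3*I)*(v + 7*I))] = (-v^2 + 10*I*v - 71)/(v^4 + 20*I*v^3 - 142*v^2 - 420*I*v + 441)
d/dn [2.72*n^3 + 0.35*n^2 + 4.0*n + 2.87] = 8.16*n^2 + 0.7*n + 4.0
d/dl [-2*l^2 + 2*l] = 2 - 4*l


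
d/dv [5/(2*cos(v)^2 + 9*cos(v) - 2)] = 5*(4*cos(v) + 9)*sin(v)/(9*cos(v) + cos(2*v) - 1)^2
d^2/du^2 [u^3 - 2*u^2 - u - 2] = 6*u - 4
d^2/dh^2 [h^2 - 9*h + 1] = 2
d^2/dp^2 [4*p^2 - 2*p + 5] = 8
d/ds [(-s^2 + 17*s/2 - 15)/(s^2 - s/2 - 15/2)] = (-32*s^2 + 180*s - 285)/(4*s^4 - 4*s^3 - 59*s^2 + 30*s + 225)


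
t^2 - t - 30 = (t - 6)*(t + 5)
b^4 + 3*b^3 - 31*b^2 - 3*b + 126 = (b - 3)^2*(b + 2)*(b + 7)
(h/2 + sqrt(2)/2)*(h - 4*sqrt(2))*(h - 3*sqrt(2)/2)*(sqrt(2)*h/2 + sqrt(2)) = sqrt(2)*h^4/4 - 9*h^3/4 + sqrt(2)*h^3/2 - 9*h^2/2 + sqrt(2)*h^2/4 + sqrt(2)*h/2 + 6*h + 12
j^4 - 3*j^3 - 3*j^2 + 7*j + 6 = (j - 3)*(j - 2)*(j + 1)^2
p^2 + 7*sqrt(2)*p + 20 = (p + 2*sqrt(2))*(p + 5*sqrt(2))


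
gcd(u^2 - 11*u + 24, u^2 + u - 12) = u - 3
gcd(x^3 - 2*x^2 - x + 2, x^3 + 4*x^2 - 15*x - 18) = x + 1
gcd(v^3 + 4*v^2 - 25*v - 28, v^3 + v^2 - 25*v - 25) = v + 1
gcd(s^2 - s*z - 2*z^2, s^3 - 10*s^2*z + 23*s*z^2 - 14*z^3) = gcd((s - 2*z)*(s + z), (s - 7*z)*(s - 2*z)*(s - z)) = -s + 2*z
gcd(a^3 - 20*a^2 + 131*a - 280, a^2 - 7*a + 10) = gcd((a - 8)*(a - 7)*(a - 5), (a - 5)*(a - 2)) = a - 5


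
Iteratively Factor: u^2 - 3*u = (u - 3)*(u)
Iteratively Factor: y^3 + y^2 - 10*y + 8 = (y - 1)*(y^2 + 2*y - 8) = (y - 2)*(y - 1)*(y + 4)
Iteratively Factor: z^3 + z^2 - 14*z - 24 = (z + 2)*(z^2 - z - 12) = (z - 4)*(z + 2)*(z + 3)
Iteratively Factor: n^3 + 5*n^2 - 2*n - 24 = (n + 4)*(n^2 + n - 6) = (n + 3)*(n + 4)*(n - 2)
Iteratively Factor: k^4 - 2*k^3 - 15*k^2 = (k + 3)*(k^3 - 5*k^2) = (k - 5)*(k + 3)*(k^2) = k*(k - 5)*(k + 3)*(k)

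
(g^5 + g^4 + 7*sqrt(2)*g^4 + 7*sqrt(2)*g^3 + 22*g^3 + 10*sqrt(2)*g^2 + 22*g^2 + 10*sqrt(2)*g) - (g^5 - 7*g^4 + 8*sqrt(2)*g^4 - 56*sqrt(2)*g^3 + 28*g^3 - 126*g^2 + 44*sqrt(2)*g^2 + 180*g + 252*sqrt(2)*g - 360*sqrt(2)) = -sqrt(2)*g^4 + 8*g^4 - 6*g^3 + 63*sqrt(2)*g^3 - 34*sqrt(2)*g^2 + 148*g^2 - 242*sqrt(2)*g - 180*g + 360*sqrt(2)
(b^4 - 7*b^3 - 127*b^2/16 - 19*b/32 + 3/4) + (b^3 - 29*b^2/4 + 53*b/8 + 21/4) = b^4 - 6*b^3 - 243*b^2/16 + 193*b/32 + 6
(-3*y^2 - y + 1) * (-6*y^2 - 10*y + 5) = 18*y^4 + 36*y^3 - 11*y^2 - 15*y + 5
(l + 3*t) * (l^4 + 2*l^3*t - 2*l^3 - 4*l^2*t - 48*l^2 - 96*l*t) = l^5 + 5*l^4*t - 2*l^4 + 6*l^3*t^2 - 10*l^3*t - 48*l^3 - 12*l^2*t^2 - 240*l^2*t - 288*l*t^2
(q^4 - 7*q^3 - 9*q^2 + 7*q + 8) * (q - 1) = q^5 - 8*q^4 - 2*q^3 + 16*q^2 + q - 8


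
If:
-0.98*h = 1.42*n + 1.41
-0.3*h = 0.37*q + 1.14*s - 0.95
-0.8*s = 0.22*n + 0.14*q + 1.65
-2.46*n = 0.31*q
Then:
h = 1.14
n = -1.78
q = 14.10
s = -4.04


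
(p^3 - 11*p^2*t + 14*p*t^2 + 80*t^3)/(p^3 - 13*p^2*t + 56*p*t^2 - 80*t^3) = (p^2 - 6*p*t - 16*t^2)/(p^2 - 8*p*t + 16*t^2)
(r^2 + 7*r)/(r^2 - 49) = r/(r - 7)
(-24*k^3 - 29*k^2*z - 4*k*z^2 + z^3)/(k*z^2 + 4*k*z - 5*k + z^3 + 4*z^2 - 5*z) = (-24*k^2 - 5*k*z + z^2)/(z^2 + 4*z - 5)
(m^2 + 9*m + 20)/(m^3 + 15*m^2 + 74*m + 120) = 1/(m + 6)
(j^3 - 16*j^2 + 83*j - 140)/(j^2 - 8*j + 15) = (j^2 - 11*j + 28)/(j - 3)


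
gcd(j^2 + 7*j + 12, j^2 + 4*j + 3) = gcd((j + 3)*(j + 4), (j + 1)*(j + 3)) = j + 3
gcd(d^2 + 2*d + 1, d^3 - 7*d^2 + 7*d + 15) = d + 1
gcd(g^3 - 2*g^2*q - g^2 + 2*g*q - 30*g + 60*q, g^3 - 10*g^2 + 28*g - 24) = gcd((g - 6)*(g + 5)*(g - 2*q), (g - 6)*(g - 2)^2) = g - 6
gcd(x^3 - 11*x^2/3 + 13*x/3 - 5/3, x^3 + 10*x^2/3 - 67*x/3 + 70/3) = x - 5/3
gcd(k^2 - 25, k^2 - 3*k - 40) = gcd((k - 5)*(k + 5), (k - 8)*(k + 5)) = k + 5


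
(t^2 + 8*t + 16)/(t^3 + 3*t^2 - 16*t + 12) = (t^2 + 8*t + 16)/(t^3 + 3*t^2 - 16*t + 12)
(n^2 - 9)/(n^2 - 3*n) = (n + 3)/n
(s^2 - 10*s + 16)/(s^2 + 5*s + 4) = (s^2 - 10*s + 16)/(s^2 + 5*s + 4)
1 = 1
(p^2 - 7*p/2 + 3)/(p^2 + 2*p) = (p^2 - 7*p/2 + 3)/(p*(p + 2))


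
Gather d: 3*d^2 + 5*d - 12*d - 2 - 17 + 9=3*d^2 - 7*d - 10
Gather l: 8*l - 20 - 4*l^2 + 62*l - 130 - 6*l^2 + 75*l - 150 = -10*l^2 + 145*l - 300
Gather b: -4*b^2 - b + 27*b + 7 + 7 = -4*b^2 + 26*b + 14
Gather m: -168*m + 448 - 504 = -168*m - 56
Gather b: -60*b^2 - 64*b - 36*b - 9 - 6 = -60*b^2 - 100*b - 15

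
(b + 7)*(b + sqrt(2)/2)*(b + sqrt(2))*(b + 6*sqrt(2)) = b^4 + 7*b^3 + 15*sqrt(2)*b^3/2 + 19*b^2 + 105*sqrt(2)*b^2/2 + 6*sqrt(2)*b + 133*b + 42*sqrt(2)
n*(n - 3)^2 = n^3 - 6*n^2 + 9*n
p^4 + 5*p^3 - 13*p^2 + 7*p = p*(p - 1)^2*(p + 7)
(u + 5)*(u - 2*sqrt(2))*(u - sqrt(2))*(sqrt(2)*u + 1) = sqrt(2)*u^4 - 5*u^3 + 5*sqrt(2)*u^3 - 25*u^2 + sqrt(2)*u^2 + 4*u + 5*sqrt(2)*u + 20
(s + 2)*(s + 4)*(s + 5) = s^3 + 11*s^2 + 38*s + 40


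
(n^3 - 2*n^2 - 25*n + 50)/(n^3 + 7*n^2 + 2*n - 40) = (n - 5)/(n + 4)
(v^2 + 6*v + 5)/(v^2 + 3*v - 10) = (v + 1)/(v - 2)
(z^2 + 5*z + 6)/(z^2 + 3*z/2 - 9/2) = 2*(z + 2)/(2*z - 3)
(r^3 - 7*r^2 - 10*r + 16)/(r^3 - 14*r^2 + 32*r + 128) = (r - 1)/(r - 8)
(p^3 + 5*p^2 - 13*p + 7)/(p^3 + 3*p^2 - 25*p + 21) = (p - 1)/(p - 3)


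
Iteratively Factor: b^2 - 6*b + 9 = (b - 3)*(b - 3)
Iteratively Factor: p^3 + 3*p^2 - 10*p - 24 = (p + 2)*(p^2 + p - 12) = (p + 2)*(p + 4)*(p - 3)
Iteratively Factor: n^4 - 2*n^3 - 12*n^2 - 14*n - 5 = (n + 1)*(n^3 - 3*n^2 - 9*n - 5) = (n - 5)*(n + 1)*(n^2 + 2*n + 1) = (n - 5)*(n + 1)^2*(n + 1)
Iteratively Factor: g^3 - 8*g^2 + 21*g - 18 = (g - 2)*(g^2 - 6*g + 9) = (g - 3)*(g - 2)*(g - 3)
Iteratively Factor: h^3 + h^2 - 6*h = (h)*(h^2 + h - 6) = h*(h + 3)*(h - 2)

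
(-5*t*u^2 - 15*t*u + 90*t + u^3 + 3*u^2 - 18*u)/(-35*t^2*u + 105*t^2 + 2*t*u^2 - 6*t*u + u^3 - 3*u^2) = (u + 6)/(7*t + u)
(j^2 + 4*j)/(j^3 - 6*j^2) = (j + 4)/(j*(j - 6))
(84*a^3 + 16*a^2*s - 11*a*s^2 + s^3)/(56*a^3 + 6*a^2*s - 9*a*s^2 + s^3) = (-6*a + s)/(-4*a + s)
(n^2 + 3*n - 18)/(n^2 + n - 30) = (n - 3)/(n - 5)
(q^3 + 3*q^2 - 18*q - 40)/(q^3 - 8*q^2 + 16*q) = (q^2 + 7*q + 10)/(q*(q - 4))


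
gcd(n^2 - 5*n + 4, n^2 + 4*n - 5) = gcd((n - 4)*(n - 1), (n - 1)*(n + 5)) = n - 1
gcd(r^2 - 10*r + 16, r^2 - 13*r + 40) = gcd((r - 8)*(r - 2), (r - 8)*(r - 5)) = r - 8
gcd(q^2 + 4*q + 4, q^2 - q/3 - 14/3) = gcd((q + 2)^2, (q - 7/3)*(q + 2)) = q + 2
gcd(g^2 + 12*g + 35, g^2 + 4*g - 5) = g + 5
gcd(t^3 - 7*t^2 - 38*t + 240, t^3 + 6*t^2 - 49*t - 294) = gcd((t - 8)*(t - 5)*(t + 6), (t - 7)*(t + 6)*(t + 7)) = t + 6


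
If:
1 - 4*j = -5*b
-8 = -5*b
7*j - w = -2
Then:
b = 8/5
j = 9/4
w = 71/4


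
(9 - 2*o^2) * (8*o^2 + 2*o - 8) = -16*o^4 - 4*o^3 + 88*o^2 + 18*o - 72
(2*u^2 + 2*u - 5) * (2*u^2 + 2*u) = 4*u^4 + 8*u^3 - 6*u^2 - 10*u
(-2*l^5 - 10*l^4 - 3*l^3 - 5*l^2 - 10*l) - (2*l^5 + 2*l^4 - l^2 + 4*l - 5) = -4*l^5 - 12*l^4 - 3*l^3 - 4*l^2 - 14*l + 5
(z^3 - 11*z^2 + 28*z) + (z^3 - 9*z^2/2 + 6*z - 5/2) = 2*z^3 - 31*z^2/2 + 34*z - 5/2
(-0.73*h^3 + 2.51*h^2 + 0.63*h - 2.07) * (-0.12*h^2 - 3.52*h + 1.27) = 0.0876*h^5 + 2.2684*h^4 - 9.8379*h^3 + 1.2185*h^2 + 8.0865*h - 2.6289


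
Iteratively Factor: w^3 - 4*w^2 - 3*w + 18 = (w - 3)*(w^2 - w - 6) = (w - 3)^2*(w + 2)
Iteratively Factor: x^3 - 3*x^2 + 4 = (x - 2)*(x^2 - x - 2) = (x - 2)^2*(x + 1)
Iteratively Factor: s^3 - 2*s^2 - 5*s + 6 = (s - 1)*(s^2 - s - 6) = (s - 3)*(s - 1)*(s + 2)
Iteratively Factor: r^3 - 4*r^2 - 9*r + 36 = (r - 4)*(r^2 - 9) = (r - 4)*(r + 3)*(r - 3)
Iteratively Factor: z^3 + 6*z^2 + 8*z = (z)*(z^2 + 6*z + 8) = z*(z + 2)*(z + 4)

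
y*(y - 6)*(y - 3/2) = y^3 - 15*y^2/2 + 9*y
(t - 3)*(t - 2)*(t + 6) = t^3 + t^2 - 24*t + 36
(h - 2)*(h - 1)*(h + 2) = h^3 - h^2 - 4*h + 4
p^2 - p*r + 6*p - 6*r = (p + 6)*(p - r)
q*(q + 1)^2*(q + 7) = q^4 + 9*q^3 + 15*q^2 + 7*q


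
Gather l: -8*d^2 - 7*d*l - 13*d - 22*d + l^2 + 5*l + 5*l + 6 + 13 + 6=-8*d^2 - 35*d + l^2 + l*(10 - 7*d) + 25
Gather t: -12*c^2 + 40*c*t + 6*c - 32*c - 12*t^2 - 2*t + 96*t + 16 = -12*c^2 - 26*c - 12*t^2 + t*(40*c + 94) + 16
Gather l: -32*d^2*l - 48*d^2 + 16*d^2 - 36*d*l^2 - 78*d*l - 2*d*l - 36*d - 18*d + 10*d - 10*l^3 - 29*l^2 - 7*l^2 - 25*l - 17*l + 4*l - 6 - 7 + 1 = -32*d^2 - 44*d - 10*l^3 + l^2*(-36*d - 36) + l*(-32*d^2 - 80*d - 38) - 12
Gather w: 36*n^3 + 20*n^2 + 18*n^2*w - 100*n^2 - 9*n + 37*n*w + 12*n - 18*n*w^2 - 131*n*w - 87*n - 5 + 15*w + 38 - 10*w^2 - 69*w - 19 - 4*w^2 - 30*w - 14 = 36*n^3 - 80*n^2 - 84*n + w^2*(-18*n - 14) + w*(18*n^2 - 94*n - 84)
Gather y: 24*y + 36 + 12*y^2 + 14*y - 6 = 12*y^2 + 38*y + 30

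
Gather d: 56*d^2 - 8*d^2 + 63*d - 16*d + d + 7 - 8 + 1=48*d^2 + 48*d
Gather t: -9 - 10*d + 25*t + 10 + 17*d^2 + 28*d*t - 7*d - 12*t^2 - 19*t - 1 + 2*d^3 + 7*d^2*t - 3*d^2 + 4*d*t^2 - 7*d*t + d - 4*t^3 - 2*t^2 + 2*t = 2*d^3 + 14*d^2 - 16*d - 4*t^3 + t^2*(4*d - 14) + t*(7*d^2 + 21*d + 8)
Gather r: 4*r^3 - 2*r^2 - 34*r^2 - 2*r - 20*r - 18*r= 4*r^3 - 36*r^2 - 40*r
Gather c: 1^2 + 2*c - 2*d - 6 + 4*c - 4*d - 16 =6*c - 6*d - 21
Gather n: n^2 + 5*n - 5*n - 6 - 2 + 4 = n^2 - 4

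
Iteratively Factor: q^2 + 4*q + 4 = (q + 2)*(q + 2)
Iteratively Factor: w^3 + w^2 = (w)*(w^2 + w) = w*(w + 1)*(w)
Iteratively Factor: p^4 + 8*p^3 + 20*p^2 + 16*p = (p + 2)*(p^3 + 6*p^2 + 8*p) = (p + 2)*(p + 4)*(p^2 + 2*p) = p*(p + 2)*(p + 4)*(p + 2)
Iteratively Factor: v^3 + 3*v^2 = (v)*(v^2 + 3*v) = v*(v + 3)*(v)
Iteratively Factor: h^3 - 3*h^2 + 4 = (h - 2)*(h^2 - h - 2) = (h - 2)^2*(h + 1)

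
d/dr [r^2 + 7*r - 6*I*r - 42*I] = 2*r + 7 - 6*I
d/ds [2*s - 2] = 2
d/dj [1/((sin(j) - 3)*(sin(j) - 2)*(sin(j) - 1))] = (-3*sin(j)^2 + 12*sin(j) - 11)*cos(j)/((sin(j) - 3)^2*(sin(j) - 2)^2*(sin(j) - 1)^2)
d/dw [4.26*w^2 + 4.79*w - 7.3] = 8.52*w + 4.79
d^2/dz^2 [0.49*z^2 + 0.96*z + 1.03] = 0.980000000000000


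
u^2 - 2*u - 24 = (u - 6)*(u + 4)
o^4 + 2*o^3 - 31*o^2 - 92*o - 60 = (o - 6)*(o + 1)*(o + 2)*(o + 5)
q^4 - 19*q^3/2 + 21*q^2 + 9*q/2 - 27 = (q - 6)*(q - 3)*(q - 3/2)*(q + 1)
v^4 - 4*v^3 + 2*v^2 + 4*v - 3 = (v - 3)*(v - 1)^2*(v + 1)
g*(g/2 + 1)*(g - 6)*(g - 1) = g^4/2 - 5*g^3/2 - 4*g^2 + 6*g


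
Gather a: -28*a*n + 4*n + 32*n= -28*a*n + 36*n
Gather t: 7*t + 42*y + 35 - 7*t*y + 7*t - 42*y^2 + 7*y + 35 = t*(14 - 7*y) - 42*y^2 + 49*y + 70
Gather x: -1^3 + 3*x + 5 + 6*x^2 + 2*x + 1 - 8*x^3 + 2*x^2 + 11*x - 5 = -8*x^3 + 8*x^2 + 16*x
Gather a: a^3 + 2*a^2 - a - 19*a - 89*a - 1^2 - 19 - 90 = a^3 + 2*a^2 - 109*a - 110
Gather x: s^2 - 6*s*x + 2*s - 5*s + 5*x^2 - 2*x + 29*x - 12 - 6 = s^2 - 3*s + 5*x^2 + x*(27 - 6*s) - 18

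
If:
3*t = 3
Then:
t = 1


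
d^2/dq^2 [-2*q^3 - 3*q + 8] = -12*q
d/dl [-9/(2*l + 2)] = 9/(2*(l + 1)^2)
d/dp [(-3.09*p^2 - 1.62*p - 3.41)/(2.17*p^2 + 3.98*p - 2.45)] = (-8.7828*p^2 + 29.9404*p + 17.5408)/(4.7089*p^4 + 17.2732*p^3 + 5.2074*p^2 - 19.502*p + 6.0025)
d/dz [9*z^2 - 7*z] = 18*z - 7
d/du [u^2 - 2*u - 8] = 2*u - 2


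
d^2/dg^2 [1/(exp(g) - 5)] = (exp(g) + 5)*exp(g)/(exp(g) - 5)^3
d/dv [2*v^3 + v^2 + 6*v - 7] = 6*v^2 + 2*v + 6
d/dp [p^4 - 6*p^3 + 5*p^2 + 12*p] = 4*p^3 - 18*p^2 + 10*p + 12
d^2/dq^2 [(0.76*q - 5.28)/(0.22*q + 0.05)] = (-1.38777878078145e-17*q - 0.527824)/(0.22*q + 0.05)^3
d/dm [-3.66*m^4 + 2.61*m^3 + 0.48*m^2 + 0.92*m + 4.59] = -14.64*m^3 + 7.83*m^2 + 0.96*m + 0.92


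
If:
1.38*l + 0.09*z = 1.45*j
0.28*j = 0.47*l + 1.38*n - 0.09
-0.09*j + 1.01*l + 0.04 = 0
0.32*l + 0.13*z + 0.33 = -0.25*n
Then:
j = -0.21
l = -0.06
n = 0.04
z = -2.48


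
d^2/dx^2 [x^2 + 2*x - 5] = 2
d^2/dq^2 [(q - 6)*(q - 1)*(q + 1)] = 6*q - 12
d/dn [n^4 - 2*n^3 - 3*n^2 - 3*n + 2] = 4*n^3 - 6*n^2 - 6*n - 3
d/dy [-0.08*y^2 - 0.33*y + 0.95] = -0.16*y - 0.33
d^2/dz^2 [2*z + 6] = 0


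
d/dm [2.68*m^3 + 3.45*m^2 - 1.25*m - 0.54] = 8.04*m^2 + 6.9*m - 1.25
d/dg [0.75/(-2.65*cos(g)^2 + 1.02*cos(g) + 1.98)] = (0.765 - 3.975*cos(g))*sin(g)/(-2.65*cos(g)^2 + 1.02*cos(g) + 1.98)^2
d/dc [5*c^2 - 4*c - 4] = 10*c - 4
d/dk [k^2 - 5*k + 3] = 2*k - 5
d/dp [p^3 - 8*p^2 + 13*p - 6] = 3*p^2 - 16*p + 13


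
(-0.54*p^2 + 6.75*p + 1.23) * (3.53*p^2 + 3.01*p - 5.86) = -1.9062*p^4 + 22.2021*p^3 + 27.8238*p^2 - 35.8527*p - 7.2078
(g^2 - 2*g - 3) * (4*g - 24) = 4*g^3 - 32*g^2 + 36*g + 72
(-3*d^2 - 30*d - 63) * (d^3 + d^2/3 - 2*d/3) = -3*d^5 - 31*d^4 - 71*d^3 - d^2 + 42*d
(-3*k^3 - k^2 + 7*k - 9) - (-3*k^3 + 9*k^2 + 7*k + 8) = -10*k^2 - 17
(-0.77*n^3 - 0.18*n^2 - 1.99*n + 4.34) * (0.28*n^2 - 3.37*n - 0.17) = -0.2156*n^5 + 2.5445*n^4 + 0.1803*n^3 + 7.9521*n^2 - 14.2875*n - 0.7378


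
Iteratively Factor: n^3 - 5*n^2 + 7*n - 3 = (n - 3)*(n^2 - 2*n + 1) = (n - 3)*(n - 1)*(n - 1)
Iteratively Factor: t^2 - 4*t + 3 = (t - 3)*(t - 1)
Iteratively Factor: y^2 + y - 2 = (y - 1)*(y + 2)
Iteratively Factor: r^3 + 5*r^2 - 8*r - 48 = (r - 3)*(r^2 + 8*r + 16) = (r - 3)*(r + 4)*(r + 4)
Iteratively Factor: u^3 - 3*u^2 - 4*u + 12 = (u - 3)*(u^2 - 4) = (u - 3)*(u + 2)*(u - 2)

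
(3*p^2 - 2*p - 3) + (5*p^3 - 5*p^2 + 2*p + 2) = 5*p^3 - 2*p^2 - 1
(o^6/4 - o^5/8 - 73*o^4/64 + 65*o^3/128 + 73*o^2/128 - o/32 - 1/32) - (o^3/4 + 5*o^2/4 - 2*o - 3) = o^6/4 - o^5/8 - 73*o^4/64 + 33*o^3/128 - 87*o^2/128 + 63*o/32 + 95/32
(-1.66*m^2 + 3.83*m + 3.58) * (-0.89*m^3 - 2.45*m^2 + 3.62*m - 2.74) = 1.4774*m^5 + 0.6583*m^4 - 18.5789*m^3 + 9.642*m^2 + 2.4654*m - 9.8092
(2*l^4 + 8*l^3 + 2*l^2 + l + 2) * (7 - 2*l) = -4*l^5 - 2*l^4 + 52*l^3 + 12*l^2 + 3*l + 14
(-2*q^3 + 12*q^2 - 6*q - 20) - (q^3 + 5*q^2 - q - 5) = -3*q^3 + 7*q^2 - 5*q - 15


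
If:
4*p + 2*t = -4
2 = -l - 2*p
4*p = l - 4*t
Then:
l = 4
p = -3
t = 4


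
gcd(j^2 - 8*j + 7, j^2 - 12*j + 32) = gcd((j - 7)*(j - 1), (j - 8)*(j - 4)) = 1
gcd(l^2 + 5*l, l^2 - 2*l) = l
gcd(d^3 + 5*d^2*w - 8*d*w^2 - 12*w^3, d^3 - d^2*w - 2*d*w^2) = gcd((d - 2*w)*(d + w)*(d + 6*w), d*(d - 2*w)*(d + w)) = -d^2 + d*w + 2*w^2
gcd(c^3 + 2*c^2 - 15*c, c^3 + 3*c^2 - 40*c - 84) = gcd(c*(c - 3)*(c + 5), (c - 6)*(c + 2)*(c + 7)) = 1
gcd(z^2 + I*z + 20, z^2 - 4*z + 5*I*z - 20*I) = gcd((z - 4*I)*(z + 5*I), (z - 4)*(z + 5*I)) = z + 5*I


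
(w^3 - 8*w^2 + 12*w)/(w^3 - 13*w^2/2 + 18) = 2*w/(2*w + 3)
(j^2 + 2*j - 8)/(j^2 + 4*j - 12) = (j + 4)/(j + 6)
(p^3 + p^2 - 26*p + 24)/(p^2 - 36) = (p^2 - 5*p + 4)/(p - 6)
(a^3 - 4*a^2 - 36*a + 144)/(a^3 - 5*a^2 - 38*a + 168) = (a - 6)/(a - 7)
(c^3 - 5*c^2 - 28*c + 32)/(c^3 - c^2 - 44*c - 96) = (c - 1)/(c + 3)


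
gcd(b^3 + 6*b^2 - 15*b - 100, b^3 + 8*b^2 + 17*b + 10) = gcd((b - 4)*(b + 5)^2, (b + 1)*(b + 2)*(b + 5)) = b + 5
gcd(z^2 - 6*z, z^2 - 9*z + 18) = z - 6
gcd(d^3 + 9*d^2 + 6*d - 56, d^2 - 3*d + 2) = d - 2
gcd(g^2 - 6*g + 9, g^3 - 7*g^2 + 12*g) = g - 3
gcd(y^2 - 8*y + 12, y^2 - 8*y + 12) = y^2 - 8*y + 12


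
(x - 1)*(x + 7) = x^2 + 6*x - 7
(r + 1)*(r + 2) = r^2 + 3*r + 2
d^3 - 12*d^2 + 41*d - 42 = (d - 7)*(d - 3)*(d - 2)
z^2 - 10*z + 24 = (z - 6)*(z - 4)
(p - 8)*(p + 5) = p^2 - 3*p - 40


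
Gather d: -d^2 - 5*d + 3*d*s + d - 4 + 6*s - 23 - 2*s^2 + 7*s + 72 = -d^2 + d*(3*s - 4) - 2*s^2 + 13*s + 45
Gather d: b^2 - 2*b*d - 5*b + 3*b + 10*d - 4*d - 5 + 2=b^2 - 2*b + d*(6 - 2*b) - 3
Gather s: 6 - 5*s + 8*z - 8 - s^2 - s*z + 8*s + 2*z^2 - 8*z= -s^2 + s*(3 - z) + 2*z^2 - 2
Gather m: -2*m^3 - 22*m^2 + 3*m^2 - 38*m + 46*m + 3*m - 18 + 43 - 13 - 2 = -2*m^3 - 19*m^2 + 11*m + 10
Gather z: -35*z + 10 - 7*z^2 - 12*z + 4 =-7*z^2 - 47*z + 14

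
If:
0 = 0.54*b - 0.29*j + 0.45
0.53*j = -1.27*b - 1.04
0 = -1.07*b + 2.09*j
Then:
No Solution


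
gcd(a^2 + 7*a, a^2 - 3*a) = a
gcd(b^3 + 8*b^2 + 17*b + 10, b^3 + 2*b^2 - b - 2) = b^2 + 3*b + 2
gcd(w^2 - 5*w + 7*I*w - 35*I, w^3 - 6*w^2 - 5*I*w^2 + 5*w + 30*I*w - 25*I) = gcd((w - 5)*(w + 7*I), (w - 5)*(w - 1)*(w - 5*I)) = w - 5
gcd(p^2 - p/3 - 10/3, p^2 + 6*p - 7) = 1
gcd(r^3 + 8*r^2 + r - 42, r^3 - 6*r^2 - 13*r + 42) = r^2 + r - 6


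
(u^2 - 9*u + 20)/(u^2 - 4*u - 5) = (u - 4)/(u + 1)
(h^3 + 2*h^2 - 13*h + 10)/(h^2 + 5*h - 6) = (h^2 + 3*h - 10)/(h + 6)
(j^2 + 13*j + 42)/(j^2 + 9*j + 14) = (j + 6)/(j + 2)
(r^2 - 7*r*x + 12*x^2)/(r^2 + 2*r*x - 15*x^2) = (r - 4*x)/(r + 5*x)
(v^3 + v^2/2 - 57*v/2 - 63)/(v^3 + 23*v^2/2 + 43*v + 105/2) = (v - 6)/(v + 5)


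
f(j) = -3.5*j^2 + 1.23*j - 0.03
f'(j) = 1.23 - 7.0*j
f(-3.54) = -48.24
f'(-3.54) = 26.01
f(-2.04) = -17.10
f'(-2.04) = 15.51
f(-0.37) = -0.96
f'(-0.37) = 3.82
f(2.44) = -17.87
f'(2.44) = -15.85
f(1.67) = -7.74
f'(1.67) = -10.46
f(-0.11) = -0.21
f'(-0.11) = 2.00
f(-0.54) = -1.71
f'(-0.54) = 5.01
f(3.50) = -38.60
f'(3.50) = -23.27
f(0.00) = -0.03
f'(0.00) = 1.23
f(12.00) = -489.27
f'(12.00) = -82.77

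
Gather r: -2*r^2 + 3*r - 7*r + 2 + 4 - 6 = -2*r^2 - 4*r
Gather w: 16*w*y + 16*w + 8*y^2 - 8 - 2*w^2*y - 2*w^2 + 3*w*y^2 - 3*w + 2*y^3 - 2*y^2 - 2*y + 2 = w^2*(-2*y - 2) + w*(3*y^2 + 16*y + 13) + 2*y^3 + 6*y^2 - 2*y - 6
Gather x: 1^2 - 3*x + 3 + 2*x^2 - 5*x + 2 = 2*x^2 - 8*x + 6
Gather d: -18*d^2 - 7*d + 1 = -18*d^2 - 7*d + 1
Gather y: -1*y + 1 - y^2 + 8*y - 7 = -y^2 + 7*y - 6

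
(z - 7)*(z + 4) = z^2 - 3*z - 28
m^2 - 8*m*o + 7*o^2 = (m - 7*o)*(m - o)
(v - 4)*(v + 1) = v^2 - 3*v - 4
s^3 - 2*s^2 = s^2*(s - 2)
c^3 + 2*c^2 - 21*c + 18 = (c - 3)*(c - 1)*(c + 6)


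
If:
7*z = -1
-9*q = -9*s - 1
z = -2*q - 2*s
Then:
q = 23/252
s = -5/252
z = -1/7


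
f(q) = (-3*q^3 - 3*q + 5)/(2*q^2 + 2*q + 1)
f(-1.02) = 10.80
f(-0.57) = 14.25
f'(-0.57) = -3.79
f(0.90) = 0.03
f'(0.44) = -4.60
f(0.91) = 0.00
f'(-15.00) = -1.49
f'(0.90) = -2.36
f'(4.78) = -1.46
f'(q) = (-4*q - 2)*(-3*q^3 - 3*q + 5)/(2*q^2 + 2*q + 1)^2 + (-9*q^2 - 3)/(2*q^2 + 2*q + 1) = (-6*q^4 - 12*q^3 - 3*q^2 - 20*q - 13)/(4*q^4 + 8*q^3 + 8*q^2 + 4*q + 1)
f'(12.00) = -1.49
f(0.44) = 1.51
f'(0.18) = -8.26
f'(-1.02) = 9.71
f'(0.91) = -2.34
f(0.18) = 3.12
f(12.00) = -16.66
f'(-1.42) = 4.02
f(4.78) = -5.99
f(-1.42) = 8.14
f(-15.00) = 24.17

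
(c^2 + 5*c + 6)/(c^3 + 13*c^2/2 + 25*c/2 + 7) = 2*(c + 3)/(2*c^2 + 9*c + 7)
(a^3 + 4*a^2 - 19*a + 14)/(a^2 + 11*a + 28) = (a^2 - 3*a + 2)/(a + 4)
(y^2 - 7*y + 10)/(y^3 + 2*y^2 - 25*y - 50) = (y - 2)/(y^2 + 7*y + 10)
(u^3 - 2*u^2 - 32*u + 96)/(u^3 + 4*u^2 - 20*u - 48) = (u - 4)/(u + 2)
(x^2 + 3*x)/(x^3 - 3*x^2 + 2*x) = (x + 3)/(x^2 - 3*x + 2)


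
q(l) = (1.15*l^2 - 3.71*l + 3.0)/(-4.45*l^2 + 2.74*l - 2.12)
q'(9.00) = -0.01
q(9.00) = -0.19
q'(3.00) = -0.05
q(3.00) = -0.07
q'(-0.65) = -0.60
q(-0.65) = -1.02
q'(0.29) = 1.68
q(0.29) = -1.19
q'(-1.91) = -0.16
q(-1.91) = -0.61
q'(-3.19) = -0.07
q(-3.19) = -0.47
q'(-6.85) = -0.01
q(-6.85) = -0.36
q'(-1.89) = -0.17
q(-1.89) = -0.61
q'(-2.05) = -0.14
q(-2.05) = -0.58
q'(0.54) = 2.01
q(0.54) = -0.69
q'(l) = (2.3*l - 3.71)/(-4.45*l^2 + 2.74*l - 2.12) + (8.9*l - 2.74)*(1.15*l^2 - 3.71*l + 3.0)/(-4.45*l^2 + 2.74*l - 2.12)^2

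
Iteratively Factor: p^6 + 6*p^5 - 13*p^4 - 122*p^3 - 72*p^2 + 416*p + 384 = (p + 4)*(p^5 + 2*p^4 - 21*p^3 - 38*p^2 + 80*p + 96) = (p - 4)*(p + 4)*(p^4 + 6*p^3 + 3*p^2 - 26*p - 24) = (p - 4)*(p + 1)*(p + 4)*(p^3 + 5*p^2 - 2*p - 24) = (p - 4)*(p + 1)*(p + 4)^2*(p^2 + p - 6) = (p - 4)*(p - 2)*(p + 1)*(p + 4)^2*(p + 3)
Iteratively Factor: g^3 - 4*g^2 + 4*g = (g - 2)*(g^2 - 2*g) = g*(g - 2)*(g - 2)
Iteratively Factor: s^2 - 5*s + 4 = (s - 4)*(s - 1)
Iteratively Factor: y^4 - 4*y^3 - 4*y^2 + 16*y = (y - 2)*(y^3 - 2*y^2 - 8*y) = (y - 2)*(y + 2)*(y^2 - 4*y) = (y - 4)*(y - 2)*(y + 2)*(y)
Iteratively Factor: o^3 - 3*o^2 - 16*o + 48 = (o + 4)*(o^2 - 7*o + 12) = (o - 3)*(o + 4)*(o - 4)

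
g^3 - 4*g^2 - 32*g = g*(g - 8)*(g + 4)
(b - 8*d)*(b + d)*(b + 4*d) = b^3 - 3*b^2*d - 36*b*d^2 - 32*d^3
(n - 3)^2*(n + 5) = n^3 - n^2 - 21*n + 45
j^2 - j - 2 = (j - 2)*(j + 1)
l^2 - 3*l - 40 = (l - 8)*(l + 5)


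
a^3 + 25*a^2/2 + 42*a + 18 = (a + 1/2)*(a + 6)^2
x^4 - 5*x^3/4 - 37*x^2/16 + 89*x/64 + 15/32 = (x - 2)*(x - 3/4)*(x + 1/4)*(x + 5/4)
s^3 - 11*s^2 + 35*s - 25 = (s - 5)^2*(s - 1)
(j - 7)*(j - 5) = j^2 - 12*j + 35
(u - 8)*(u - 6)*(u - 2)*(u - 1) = u^4 - 17*u^3 + 92*u^2 - 172*u + 96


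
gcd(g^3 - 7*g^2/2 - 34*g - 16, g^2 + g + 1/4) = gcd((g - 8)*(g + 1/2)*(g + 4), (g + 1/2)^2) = g + 1/2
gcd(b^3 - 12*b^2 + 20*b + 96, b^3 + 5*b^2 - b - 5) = 1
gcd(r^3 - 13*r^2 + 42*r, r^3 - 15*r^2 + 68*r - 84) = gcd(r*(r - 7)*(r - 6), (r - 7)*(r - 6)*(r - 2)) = r^2 - 13*r + 42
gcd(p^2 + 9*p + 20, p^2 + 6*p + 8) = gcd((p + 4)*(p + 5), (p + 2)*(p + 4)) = p + 4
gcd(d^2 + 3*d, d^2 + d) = d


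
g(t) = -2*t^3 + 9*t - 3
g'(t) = 9 - 6*t^2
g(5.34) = -259.49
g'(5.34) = -162.09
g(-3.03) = 25.37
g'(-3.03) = -46.09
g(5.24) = -243.60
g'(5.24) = -155.75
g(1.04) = 4.11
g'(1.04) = 2.51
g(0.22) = -1.04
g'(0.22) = 8.71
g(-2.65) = 10.37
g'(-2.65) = -33.14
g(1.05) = 4.13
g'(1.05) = 2.38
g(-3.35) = 42.04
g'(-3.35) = -58.34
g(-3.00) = 24.00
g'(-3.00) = -45.00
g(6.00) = -381.00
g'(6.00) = -207.00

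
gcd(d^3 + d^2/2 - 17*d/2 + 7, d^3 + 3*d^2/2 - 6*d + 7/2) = d^2 + 5*d/2 - 7/2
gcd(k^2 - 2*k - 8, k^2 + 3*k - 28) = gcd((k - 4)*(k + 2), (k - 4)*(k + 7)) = k - 4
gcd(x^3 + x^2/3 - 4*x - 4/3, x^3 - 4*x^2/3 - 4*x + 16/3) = x^2 - 4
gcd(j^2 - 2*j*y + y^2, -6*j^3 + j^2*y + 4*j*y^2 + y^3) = -j + y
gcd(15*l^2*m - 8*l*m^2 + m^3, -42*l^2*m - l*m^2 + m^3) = m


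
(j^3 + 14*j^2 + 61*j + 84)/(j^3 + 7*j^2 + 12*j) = (j + 7)/j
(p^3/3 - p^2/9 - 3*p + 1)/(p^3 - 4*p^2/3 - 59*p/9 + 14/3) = (3*p^2 + 8*p - 3)/(9*p^2 + 15*p - 14)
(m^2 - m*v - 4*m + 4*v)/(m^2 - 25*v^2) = (m^2 - m*v - 4*m + 4*v)/(m^2 - 25*v^2)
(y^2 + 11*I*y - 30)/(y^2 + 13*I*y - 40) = (y + 6*I)/(y + 8*I)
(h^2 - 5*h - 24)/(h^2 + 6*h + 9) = (h - 8)/(h + 3)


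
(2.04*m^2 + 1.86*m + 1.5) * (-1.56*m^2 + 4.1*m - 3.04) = -3.1824*m^4 + 5.4624*m^3 - 0.9156*m^2 + 0.495599999999999*m - 4.56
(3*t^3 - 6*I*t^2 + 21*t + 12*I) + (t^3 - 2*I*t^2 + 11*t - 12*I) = 4*t^3 - 8*I*t^2 + 32*t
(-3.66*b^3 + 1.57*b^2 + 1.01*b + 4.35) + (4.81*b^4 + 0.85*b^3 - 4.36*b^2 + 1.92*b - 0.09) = 4.81*b^4 - 2.81*b^3 - 2.79*b^2 + 2.93*b + 4.26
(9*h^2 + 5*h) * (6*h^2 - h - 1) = 54*h^4 + 21*h^3 - 14*h^2 - 5*h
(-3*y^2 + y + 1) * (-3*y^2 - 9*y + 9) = 9*y^4 + 24*y^3 - 39*y^2 + 9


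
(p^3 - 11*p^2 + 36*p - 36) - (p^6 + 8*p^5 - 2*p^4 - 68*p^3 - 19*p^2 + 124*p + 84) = -p^6 - 8*p^5 + 2*p^4 + 69*p^3 + 8*p^2 - 88*p - 120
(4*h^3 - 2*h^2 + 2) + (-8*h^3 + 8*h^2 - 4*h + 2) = -4*h^3 + 6*h^2 - 4*h + 4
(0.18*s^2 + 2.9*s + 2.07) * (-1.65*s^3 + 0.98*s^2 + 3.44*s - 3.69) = -0.297*s^5 - 4.6086*s^4 + 0.0457000000000005*s^3 + 11.3404*s^2 - 3.5802*s - 7.6383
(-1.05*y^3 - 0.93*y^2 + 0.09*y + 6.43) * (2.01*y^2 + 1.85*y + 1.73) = -2.1105*y^5 - 3.8118*y^4 - 3.3561*y^3 + 11.4819*y^2 + 12.0512*y + 11.1239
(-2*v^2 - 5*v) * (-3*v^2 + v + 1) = 6*v^4 + 13*v^3 - 7*v^2 - 5*v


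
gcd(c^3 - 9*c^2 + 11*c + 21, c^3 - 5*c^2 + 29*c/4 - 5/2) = 1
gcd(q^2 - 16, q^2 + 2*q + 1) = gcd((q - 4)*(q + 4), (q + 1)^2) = 1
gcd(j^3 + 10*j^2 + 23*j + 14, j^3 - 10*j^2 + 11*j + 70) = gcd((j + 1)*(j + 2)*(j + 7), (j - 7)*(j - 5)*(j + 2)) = j + 2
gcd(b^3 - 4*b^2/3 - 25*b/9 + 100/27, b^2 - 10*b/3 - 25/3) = b + 5/3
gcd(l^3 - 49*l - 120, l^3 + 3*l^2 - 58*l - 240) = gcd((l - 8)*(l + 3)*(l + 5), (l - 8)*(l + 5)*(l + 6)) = l^2 - 3*l - 40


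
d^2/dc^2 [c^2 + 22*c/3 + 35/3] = 2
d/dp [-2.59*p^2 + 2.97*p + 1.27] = 2.97 - 5.18*p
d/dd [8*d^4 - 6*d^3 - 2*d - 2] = 32*d^3 - 18*d^2 - 2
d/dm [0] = 0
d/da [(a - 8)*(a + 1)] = 2*a - 7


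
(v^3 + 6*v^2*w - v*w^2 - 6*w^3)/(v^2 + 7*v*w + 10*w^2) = (v^3 + 6*v^2*w - v*w^2 - 6*w^3)/(v^2 + 7*v*w + 10*w^2)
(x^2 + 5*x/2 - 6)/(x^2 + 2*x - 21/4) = 2*(x + 4)/(2*x + 7)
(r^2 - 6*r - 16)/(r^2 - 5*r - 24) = (r + 2)/(r + 3)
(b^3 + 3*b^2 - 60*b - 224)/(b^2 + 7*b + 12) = (b^2 - b - 56)/(b + 3)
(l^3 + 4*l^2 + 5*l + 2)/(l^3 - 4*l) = (l^2 + 2*l + 1)/(l*(l - 2))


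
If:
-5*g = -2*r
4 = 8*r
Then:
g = 1/5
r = 1/2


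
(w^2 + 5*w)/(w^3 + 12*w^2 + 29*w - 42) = w*(w + 5)/(w^3 + 12*w^2 + 29*w - 42)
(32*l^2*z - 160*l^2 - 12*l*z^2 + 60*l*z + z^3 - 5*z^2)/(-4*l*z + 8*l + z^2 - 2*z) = (-8*l*z + 40*l + z^2 - 5*z)/(z - 2)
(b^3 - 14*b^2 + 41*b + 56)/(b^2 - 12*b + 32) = (b^2 - 6*b - 7)/(b - 4)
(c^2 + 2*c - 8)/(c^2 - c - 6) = (-c^2 - 2*c + 8)/(-c^2 + c + 6)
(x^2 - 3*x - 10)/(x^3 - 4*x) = (x - 5)/(x*(x - 2))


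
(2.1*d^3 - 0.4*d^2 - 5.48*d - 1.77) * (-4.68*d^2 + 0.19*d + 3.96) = -9.828*d^5 + 2.271*d^4 + 33.8864*d^3 + 5.6584*d^2 - 22.0371*d - 7.0092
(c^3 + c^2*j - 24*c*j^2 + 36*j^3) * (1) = c^3 + c^2*j - 24*c*j^2 + 36*j^3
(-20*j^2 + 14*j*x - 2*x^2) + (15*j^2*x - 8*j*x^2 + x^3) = 15*j^2*x - 20*j^2 - 8*j*x^2 + 14*j*x + x^3 - 2*x^2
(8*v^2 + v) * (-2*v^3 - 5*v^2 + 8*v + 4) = -16*v^5 - 42*v^4 + 59*v^3 + 40*v^2 + 4*v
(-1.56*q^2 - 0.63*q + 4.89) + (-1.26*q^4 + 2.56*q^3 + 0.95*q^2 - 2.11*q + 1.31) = -1.26*q^4 + 2.56*q^3 - 0.61*q^2 - 2.74*q + 6.2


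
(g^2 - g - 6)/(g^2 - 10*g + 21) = (g + 2)/(g - 7)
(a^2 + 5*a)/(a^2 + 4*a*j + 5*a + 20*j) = a/(a + 4*j)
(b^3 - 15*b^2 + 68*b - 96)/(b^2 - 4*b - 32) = (b^2 - 7*b + 12)/(b + 4)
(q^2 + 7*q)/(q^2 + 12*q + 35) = q/(q + 5)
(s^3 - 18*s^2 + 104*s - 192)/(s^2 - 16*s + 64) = (s^2 - 10*s + 24)/(s - 8)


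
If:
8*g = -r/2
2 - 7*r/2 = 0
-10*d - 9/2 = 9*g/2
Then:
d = -243/560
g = -1/28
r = 4/7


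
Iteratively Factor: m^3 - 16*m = (m)*(m^2 - 16) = m*(m - 4)*(m + 4)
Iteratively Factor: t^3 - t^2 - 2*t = (t - 2)*(t^2 + t) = (t - 2)*(t + 1)*(t)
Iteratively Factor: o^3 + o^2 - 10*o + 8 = (o + 4)*(o^2 - 3*o + 2) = (o - 1)*(o + 4)*(o - 2)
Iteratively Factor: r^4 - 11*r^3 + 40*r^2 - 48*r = (r - 4)*(r^3 - 7*r^2 + 12*r) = (r - 4)*(r - 3)*(r^2 - 4*r) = (r - 4)^2*(r - 3)*(r)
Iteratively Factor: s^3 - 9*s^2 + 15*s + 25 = (s + 1)*(s^2 - 10*s + 25) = (s - 5)*(s + 1)*(s - 5)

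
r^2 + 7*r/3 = r*(r + 7/3)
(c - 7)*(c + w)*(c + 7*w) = c^3 + 8*c^2*w - 7*c^2 + 7*c*w^2 - 56*c*w - 49*w^2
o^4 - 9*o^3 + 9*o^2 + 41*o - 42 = (o - 7)*(o - 3)*(o - 1)*(o + 2)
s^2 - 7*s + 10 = (s - 5)*(s - 2)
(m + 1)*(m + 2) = m^2 + 3*m + 2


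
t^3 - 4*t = t*(t - 2)*(t + 2)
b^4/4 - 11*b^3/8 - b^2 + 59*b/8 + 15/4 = (b/4 + 1/2)*(b - 5)*(b - 3)*(b + 1/2)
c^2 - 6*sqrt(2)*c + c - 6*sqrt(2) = (c + 1)*(c - 6*sqrt(2))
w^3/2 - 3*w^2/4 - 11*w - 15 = (w/2 + 1)*(w - 6)*(w + 5/2)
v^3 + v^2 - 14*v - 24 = (v - 4)*(v + 2)*(v + 3)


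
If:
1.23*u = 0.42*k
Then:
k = 2.92857142857143*u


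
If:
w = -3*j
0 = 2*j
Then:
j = 0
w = 0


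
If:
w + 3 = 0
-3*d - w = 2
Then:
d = 1/3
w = -3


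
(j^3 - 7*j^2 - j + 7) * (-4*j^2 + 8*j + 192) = -4*j^5 + 36*j^4 + 140*j^3 - 1380*j^2 - 136*j + 1344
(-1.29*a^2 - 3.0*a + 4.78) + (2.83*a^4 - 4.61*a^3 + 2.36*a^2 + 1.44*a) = 2.83*a^4 - 4.61*a^3 + 1.07*a^2 - 1.56*a + 4.78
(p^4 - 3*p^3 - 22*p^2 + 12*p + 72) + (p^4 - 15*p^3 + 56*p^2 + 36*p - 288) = 2*p^4 - 18*p^3 + 34*p^2 + 48*p - 216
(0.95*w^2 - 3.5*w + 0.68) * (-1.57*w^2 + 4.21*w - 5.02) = -1.4915*w^4 + 9.4945*w^3 - 20.5716*w^2 + 20.4328*w - 3.4136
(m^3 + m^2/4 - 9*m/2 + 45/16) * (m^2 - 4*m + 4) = m^5 - 15*m^4/4 - 3*m^3/2 + 349*m^2/16 - 117*m/4 + 45/4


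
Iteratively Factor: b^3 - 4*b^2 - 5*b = (b)*(b^2 - 4*b - 5) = b*(b - 5)*(b + 1)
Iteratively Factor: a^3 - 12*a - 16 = (a + 2)*(a^2 - 2*a - 8) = (a + 2)^2*(a - 4)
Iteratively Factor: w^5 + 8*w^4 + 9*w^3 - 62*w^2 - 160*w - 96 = (w + 1)*(w^4 + 7*w^3 + 2*w^2 - 64*w - 96) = (w - 3)*(w + 1)*(w^3 + 10*w^2 + 32*w + 32) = (w - 3)*(w + 1)*(w + 4)*(w^2 + 6*w + 8) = (w - 3)*(w + 1)*(w + 4)^2*(w + 2)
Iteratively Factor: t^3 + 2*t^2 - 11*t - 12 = (t + 1)*(t^2 + t - 12) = (t + 1)*(t + 4)*(t - 3)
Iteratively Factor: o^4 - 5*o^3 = (o)*(o^3 - 5*o^2) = o*(o - 5)*(o^2) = o^2*(o - 5)*(o)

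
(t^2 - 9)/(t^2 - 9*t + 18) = (t + 3)/(t - 6)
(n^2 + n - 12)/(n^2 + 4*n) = (n - 3)/n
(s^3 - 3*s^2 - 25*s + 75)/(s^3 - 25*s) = (s - 3)/s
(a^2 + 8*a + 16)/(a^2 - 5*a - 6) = (a^2 + 8*a + 16)/(a^2 - 5*a - 6)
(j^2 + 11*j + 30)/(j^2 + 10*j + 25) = (j + 6)/(j + 5)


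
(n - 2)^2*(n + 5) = n^3 + n^2 - 16*n + 20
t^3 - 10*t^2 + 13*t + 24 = (t - 8)*(t - 3)*(t + 1)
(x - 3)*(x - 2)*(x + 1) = x^3 - 4*x^2 + x + 6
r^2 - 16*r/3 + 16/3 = (r - 4)*(r - 4/3)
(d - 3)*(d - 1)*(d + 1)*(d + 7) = d^4 + 4*d^3 - 22*d^2 - 4*d + 21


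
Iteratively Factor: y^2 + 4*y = (y + 4)*(y)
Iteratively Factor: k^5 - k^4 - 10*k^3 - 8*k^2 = (k + 1)*(k^4 - 2*k^3 - 8*k^2) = (k - 4)*(k + 1)*(k^3 + 2*k^2) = k*(k - 4)*(k + 1)*(k^2 + 2*k) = k^2*(k - 4)*(k + 1)*(k + 2)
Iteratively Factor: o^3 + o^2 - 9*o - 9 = (o + 3)*(o^2 - 2*o - 3) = (o - 3)*(o + 3)*(o + 1)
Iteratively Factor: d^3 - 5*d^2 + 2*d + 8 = (d - 2)*(d^2 - 3*d - 4) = (d - 2)*(d + 1)*(d - 4)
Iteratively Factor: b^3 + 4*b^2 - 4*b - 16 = (b + 4)*(b^2 - 4) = (b - 2)*(b + 4)*(b + 2)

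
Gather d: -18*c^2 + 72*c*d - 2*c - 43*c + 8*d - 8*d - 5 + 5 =-18*c^2 + 72*c*d - 45*c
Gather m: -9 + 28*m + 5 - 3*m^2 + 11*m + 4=-3*m^2 + 39*m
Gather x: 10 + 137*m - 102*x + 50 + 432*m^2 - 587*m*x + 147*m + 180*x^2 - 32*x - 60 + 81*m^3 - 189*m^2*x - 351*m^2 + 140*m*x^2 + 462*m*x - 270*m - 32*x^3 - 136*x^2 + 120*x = 81*m^3 + 81*m^2 + 14*m - 32*x^3 + x^2*(140*m + 44) + x*(-189*m^2 - 125*m - 14)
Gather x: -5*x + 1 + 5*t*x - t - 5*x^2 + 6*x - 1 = -t - 5*x^2 + x*(5*t + 1)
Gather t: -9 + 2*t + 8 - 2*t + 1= 0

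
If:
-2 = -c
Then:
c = 2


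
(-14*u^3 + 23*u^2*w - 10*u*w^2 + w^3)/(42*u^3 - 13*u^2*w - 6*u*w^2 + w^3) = (-u + w)/(3*u + w)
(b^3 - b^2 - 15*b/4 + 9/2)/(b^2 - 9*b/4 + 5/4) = (4*b^3 - 4*b^2 - 15*b + 18)/(4*b^2 - 9*b + 5)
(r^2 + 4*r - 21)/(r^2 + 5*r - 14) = (r - 3)/(r - 2)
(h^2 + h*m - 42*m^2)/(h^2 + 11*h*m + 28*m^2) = (h - 6*m)/(h + 4*m)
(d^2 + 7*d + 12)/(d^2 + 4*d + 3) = (d + 4)/(d + 1)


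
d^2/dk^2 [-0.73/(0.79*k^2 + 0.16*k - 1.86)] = (0.911186*k^2 + 0.184544*k - 0.73*(1.58*k + 0.16)*(3.16*k + 0.32) - 2.145324)/(0.79*k^2 + 0.16*k - 1.86)^3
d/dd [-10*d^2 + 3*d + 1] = 3 - 20*d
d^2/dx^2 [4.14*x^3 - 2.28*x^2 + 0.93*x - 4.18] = 24.84*x - 4.56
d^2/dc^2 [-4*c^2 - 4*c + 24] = -8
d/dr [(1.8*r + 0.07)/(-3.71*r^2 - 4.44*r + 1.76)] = (6.678*r^2 + 0.519400000000001*r + 3.4788)/(13.7641*r^4 + 32.9448*r^3 + 6.6544*r^2 - 15.6288*r + 3.0976)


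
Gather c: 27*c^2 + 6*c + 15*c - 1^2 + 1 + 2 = 27*c^2 + 21*c + 2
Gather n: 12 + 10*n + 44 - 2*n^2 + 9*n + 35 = -2*n^2 + 19*n + 91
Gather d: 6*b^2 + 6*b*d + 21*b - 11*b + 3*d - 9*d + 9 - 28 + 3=6*b^2 + 10*b + d*(6*b - 6) - 16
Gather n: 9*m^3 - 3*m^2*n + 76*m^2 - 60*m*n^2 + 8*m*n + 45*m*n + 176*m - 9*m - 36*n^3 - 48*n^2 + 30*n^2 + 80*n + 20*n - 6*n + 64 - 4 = 9*m^3 + 76*m^2 + 167*m - 36*n^3 + n^2*(-60*m - 18) + n*(-3*m^2 + 53*m + 94) + 60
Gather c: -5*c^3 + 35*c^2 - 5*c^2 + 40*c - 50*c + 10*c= -5*c^3 + 30*c^2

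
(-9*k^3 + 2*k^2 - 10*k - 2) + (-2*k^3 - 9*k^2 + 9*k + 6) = -11*k^3 - 7*k^2 - k + 4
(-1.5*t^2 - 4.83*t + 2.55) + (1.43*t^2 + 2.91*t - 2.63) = -0.0700000000000001*t^2 - 1.92*t - 0.0800000000000001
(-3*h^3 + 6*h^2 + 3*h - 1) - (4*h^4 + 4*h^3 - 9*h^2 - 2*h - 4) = -4*h^4 - 7*h^3 + 15*h^2 + 5*h + 3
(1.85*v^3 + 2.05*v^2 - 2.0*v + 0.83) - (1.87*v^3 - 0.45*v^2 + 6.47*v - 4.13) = -0.02*v^3 + 2.5*v^2 - 8.47*v + 4.96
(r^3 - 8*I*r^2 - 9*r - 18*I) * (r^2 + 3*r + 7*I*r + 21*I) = r^5 + 3*r^4 - I*r^4 + 47*r^3 - 3*I*r^3 + 141*r^2 - 81*I*r^2 + 126*r - 243*I*r + 378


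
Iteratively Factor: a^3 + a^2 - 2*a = (a - 1)*(a^2 + 2*a) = a*(a - 1)*(a + 2)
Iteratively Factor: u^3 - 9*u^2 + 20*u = (u - 4)*(u^2 - 5*u) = u*(u - 4)*(u - 5)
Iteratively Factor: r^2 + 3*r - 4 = (r - 1)*(r + 4)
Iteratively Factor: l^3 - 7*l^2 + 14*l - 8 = (l - 2)*(l^2 - 5*l + 4) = (l - 4)*(l - 2)*(l - 1)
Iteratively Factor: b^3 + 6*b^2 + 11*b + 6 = (b + 1)*(b^2 + 5*b + 6) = (b + 1)*(b + 2)*(b + 3)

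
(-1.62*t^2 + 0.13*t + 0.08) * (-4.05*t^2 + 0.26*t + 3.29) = 6.561*t^4 - 0.9477*t^3 - 5.62*t^2 + 0.4485*t + 0.2632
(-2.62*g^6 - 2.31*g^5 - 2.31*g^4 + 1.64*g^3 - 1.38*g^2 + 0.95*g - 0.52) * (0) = 0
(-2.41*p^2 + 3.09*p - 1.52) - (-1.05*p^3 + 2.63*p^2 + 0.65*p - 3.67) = 1.05*p^3 - 5.04*p^2 + 2.44*p + 2.15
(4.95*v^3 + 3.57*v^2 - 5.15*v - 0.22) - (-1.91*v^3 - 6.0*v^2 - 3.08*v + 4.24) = 6.86*v^3 + 9.57*v^2 - 2.07*v - 4.46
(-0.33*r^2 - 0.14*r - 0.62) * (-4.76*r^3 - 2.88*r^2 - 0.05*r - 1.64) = 1.5708*r^5 + 1.6168*r^4 + 3.3709*r^3 + 2.3338*r^2 + 0.2606*r + 1.0168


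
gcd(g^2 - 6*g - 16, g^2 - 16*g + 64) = g - 8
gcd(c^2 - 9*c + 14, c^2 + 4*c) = 1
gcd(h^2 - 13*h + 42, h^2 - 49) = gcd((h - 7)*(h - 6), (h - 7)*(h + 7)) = h - 7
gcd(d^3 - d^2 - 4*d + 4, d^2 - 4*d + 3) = d - 1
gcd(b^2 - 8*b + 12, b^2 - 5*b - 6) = b - 6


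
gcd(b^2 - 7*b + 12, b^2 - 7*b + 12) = b^2 - 7*b + 12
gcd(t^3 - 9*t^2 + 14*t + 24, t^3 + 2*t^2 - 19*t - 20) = t^2 - 3*t - 4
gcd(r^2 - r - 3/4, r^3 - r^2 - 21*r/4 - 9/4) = r + 1/2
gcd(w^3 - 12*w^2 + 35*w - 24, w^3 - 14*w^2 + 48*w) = w - 8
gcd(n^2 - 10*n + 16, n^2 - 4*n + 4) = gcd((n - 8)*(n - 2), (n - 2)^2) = n - 2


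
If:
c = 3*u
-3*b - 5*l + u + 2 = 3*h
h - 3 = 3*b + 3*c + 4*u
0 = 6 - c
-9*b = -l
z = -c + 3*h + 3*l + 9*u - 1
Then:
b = -83/57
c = 6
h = 468/19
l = -249/19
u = 2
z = 866/19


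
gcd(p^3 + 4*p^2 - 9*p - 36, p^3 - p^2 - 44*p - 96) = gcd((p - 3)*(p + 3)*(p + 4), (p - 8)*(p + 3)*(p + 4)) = p^2 + 7*p + 12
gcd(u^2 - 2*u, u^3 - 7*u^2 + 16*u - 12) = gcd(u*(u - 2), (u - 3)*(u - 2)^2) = u - 2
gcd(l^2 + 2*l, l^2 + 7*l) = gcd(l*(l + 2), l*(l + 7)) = l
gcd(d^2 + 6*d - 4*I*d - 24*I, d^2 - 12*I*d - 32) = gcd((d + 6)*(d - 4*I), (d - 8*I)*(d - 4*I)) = d - 4*I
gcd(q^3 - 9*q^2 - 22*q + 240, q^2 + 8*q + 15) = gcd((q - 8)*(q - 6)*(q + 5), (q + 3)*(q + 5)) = q + 5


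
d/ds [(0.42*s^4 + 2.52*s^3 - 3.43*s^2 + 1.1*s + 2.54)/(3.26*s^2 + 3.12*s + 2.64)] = (2.7384*s^5 + 12.1464*s^4 + 20.16*s^3 + 5.6708*s^2 - 34.6712*s - 5.0208)/(10.6276*s^4 + 20.3424*s^3 + 26.9472*s^2 + 16.4736*s + 6.9696)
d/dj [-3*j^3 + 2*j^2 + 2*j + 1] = -9*j^2 + 4*j + 2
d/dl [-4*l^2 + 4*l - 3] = 4 - 8*l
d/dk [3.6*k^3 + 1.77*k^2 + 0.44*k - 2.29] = 10.8*k^2 + 3.54*k + 0.44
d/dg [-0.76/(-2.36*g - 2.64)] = -1.7936/(2.36*g + 2.64)^2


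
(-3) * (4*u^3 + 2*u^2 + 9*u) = -12*u^3 - 6*u^2 - 27*u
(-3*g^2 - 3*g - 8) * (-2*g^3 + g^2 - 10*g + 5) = 6*g^5 + 3*g^4 + 43*g^3 + 7*g^2 + 65*g - 40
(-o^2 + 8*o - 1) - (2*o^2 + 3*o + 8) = -3*o^2 + 5*o - 9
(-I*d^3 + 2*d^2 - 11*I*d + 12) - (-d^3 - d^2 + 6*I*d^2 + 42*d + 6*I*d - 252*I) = d^3 - I*d^3 + 3*d^2 - 6*I*d^2 - 42*d - 17*I*d + 12 + 252*I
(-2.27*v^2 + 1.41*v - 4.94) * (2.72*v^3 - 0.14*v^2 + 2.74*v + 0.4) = -6.1744*v^5 + 4.153*v^4 - 19.854*v^3 + 3.647*v^2 - 12.9716*v - 1.976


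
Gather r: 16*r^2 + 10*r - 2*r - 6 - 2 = 16*r^2 + 8*r - 8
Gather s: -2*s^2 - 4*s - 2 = -2*s^2 - 4*s - 2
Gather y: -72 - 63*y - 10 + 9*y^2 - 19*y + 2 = 9*y^2 - 82*y - 80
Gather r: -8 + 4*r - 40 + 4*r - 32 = 8*r - 80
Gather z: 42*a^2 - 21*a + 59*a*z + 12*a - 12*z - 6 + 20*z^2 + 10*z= 42*a^2 - 9*a + 20*z^2 + z*(59*a - 2) - 6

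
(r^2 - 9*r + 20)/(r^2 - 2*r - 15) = (r - 4)/(r + 3)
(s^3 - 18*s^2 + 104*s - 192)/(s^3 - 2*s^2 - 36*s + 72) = (s^2 - 12*s + 32)/(s^2 + 4*s - 12)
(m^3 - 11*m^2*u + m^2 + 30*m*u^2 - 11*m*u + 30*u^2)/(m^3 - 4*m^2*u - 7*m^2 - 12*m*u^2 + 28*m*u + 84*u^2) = (m^2 - 5*m*u + m - 5*u)/(m^2 + 2*m*u - 7*m - 14*u)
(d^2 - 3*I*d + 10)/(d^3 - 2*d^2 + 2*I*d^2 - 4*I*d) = (d - 5*I)/(d*(d - 2))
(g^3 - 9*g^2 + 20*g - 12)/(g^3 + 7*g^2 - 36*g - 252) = (g^2 - 3*g + 2)/(g^2 + 13*g + 42)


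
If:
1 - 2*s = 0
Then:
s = 1/2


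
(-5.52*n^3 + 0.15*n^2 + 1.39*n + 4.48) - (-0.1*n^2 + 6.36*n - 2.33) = -5.52*n^3 + 0.25*n^2 - 4.97*n + 6.81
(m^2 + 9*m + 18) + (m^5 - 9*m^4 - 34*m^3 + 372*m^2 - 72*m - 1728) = m^5 - 9*m^4 - 34*m^3 + 373*m^2 - 63*m - 1710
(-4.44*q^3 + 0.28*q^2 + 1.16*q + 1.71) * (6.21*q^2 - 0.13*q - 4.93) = -27.5724*q^5 + 2.316*q^4 + 29.0564*q^3 + 9.0879*q^2 - 5.9411*q - 8.4303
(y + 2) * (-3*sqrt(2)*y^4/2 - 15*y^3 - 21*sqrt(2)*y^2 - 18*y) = -3*sqrt(2)*y^5/2 - 15*y^4 - 3*sqrt(2)*y^4 - 30*y^3 - 21*sqrt(2)*y^3 - 42*sqrt(2)*y^2 - 18*y^2 - 36*y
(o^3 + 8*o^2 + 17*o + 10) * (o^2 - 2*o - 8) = o^5 + 6*o^4 - 7*o^3 - 88*o^2 - 156*o - 80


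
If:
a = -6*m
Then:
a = -6*m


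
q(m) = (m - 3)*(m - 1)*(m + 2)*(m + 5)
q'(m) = (m - 3)*(m - 1)*(m + 2) + (m - 3)*(m - 1)*(m + 5) + (m - 3)*(m + 2)*(m + 5) + (m - 1)*(m + 2)*(m + 5) = 4*m^3 + 9*m^2 - 30*m - 19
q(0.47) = 18.12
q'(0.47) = -30.70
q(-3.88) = -70.69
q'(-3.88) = -0.75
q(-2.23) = -10.76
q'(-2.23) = 48.30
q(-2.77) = -37.35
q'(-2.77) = 48.14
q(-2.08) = -3.65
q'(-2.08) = 46.34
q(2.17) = -29.03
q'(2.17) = -0.85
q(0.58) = 14.63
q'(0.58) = -32.59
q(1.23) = -8.19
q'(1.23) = -34.84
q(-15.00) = 37440.00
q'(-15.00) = -11044.00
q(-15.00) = 37440.00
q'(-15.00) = -11044.00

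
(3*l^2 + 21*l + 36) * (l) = 3*l^3 + 21*l^2 + 36*l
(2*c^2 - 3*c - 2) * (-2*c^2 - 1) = -4*c^4 + 6*c^3 + 2*c^2 + 3*c + 2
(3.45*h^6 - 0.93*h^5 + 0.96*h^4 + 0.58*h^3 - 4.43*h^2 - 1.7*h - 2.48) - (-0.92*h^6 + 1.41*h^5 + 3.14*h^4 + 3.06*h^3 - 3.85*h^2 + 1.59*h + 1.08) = 4.37*h^6 - 2.34*h^5 - 2.18*h^4 - 2.48*h^3 - 0.58*h^2 - 3.29*h - 3.56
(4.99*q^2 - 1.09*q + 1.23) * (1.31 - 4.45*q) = -22.2055*q^3 + 11.3874*q^2 - 6.9014*q + 1.6113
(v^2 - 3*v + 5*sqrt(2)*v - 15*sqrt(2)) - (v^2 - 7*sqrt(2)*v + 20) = -3*v + 12*sqrt(2)*v - 15*sqrt(2) - 20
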